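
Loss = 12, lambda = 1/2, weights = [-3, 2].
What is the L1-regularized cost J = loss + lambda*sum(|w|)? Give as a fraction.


L1 norm = sum(|w|) = 5. J = 12 + 1/2 * 5 = 29/2.

29/2


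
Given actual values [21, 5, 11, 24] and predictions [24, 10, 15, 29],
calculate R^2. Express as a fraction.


Mean(y) = 61/4. SS_res = 75. SS_tot = 931/4. R^2 = 1 - 75/(931/4) = 631/931.

631/931


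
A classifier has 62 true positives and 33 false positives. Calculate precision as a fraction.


Precision = TP / (TP + FP) = 62 / 95 = 62/95.

62/95


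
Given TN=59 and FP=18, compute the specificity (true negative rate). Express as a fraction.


Specificity = TN / (TN + FP) = 59 / 77 = 59/77.

59/77


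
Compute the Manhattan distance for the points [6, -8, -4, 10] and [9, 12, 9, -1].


d = sum of absolute differences: |6-9|=3 + |-8-12|=20 + |-4-9|=13 + |10--1|=11 = 47.

47


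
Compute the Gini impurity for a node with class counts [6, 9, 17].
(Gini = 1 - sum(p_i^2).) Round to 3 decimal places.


Total = 32. Proportions: 6/32, 9/32, 17/32. sum(p_i^2) = 0.3965. Gini = 1 - 0.3965 = 0.6035, which rounds to 0.604.

0.604


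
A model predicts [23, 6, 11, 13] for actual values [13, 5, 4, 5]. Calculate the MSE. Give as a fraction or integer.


MSE = (1/4) * ((13-23)^2=100 + (5-6)^2=1 + (4-11)^2=49 + (5-13)^2=64). Sum = 214. MSE = 107/2.

107/2


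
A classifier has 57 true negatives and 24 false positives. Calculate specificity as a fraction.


Specificity = TN / (TN + FP) = 57 / 81 = 19/27.

19/27


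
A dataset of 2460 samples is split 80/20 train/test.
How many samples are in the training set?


Test set = 2460 * 20% = 492. Training set = 2460 - 492 = 1968.

1968


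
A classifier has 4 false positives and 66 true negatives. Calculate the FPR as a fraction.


FPR = FP / (FP + TN) = 4 / 70 = 2/35.

2/35


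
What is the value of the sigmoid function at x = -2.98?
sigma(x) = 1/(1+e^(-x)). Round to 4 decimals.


sigma(-2.98) = 1/(1+e^(2.98)) = 1/(1+19.687817) = 1/20.687817 = 0.0483.

0.0483


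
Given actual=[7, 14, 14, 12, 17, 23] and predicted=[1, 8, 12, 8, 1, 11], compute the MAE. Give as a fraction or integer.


MAE = (1/6) * (|7-1|=6 + |14-8|=6 + |14-12|=2 + |12-8|=4 + |17-1|=16 + |23-11|=12). Sum = 46. MAE = 23/3.

23/3


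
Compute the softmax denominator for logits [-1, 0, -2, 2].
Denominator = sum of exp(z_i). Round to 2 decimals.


Denom = e^-1=0.3679 + e^0=1.0000 + e^-2=0.1353 + e^2=7.3891. Sum = 8.8923, which rounds to 8.89.

8.89


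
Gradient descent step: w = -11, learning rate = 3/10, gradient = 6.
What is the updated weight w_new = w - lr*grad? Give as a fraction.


w_new = -11 - 3/10 * 6 = -11 - 9/5 = -64/5.

-64/5


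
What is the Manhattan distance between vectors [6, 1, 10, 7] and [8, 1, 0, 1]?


d = sum of absolute differences: |6-8|=2 + |1-1|=0 + |10-0|=10 + |7-1|=6 = 18.

18


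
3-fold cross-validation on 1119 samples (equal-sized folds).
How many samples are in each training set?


Each validation fold has 1119/3 = 373 samples. Training set = 1119 - 373 = 746.

746


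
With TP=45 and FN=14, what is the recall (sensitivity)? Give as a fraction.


Recall = TP / (TP + FN) = 45 / 59 = 45/59.

45/59


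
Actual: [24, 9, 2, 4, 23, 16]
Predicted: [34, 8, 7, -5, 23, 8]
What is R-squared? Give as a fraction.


Mean(y) = 13. SS_res = 271. SS_tot = 448. R^2 = 1 - 271/(448) = 177/448.

177/448


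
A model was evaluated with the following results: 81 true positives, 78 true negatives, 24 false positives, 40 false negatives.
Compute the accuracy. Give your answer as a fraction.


Accuracy = (TP + TN) / (TP + TN + FP + FN) = (81 + 78) / 223 = 159/223.

159/223


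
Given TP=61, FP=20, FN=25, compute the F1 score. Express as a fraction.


Precision = 61/81 = 61/81. Recall = 61/86 = 61/86. F1 = 2*P*R/(P+R) = 122/167.

122/167


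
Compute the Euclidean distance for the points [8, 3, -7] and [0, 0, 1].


d = sqrt(sum of squared differences). (8-0)^2=64, (3-0)^2=9, (-7-1)^2=64. Sum = 137.

sqrt(137)


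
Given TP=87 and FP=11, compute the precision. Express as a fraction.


Precision = TP / (TP + FP) = 87 / 98 = 87/98.

87/98


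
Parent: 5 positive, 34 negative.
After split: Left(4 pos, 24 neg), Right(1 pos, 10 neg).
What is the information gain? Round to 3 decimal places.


H(parent) = 0.5525. H(left) = 0.5917, H(right) = 0.4395. Weighted = (28/39)*0.5917 + (11/39)*0.4395 = 0.5488. IG = 0.5525 - 0.5488 = 0.0037, which rounds to 0.004.

0.004


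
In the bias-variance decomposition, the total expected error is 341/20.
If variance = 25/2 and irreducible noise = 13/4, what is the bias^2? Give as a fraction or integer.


Total error = bias^2 + variance + irreducible noise. So bias^2 = 341/20 - 25/2 - 13/4 = 13/10.

13/10


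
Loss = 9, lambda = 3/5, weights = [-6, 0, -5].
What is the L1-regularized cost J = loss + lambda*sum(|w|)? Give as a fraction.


L1 norm = sum(|w|) = 11. J = 9 + 3/5 * 11 = 78/5.

78/5


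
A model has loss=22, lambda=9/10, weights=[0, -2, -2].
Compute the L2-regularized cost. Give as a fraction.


L2 sq norm = sum(w^2) = 8. J = 22 + 9/10 * 8 = 146/5.

146/5


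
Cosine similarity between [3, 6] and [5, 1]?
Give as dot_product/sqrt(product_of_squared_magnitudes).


dot = 21. |a|^2 = 45, |b|^2 = 26. cos = 21/sqrt(1170).

21/sqrt(1170)


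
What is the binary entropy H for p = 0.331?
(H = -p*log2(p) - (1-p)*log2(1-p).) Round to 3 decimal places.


H = -0.331*log2(0.331) - 0.669*log2(0.669) = 0.916.

0.916


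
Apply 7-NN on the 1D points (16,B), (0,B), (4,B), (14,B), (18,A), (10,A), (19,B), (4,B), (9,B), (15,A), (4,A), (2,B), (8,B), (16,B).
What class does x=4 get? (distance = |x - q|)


Distances: |16-4|=12, |0-4|=4, |4-4|=0, |14-4|=10, |18-4|=14, |10-4|=6, |19-4|=15, |4-4|=0, |9-4|=5, |15-4|=11, |4-4|=0, |2-4|=2, |8-4|=4, |16-4|=12. 7 nearest: (4,A), (4,B), (4,B), (2,B), (0,B), (8,B), (9,B). Counts: {'A': 1, 'B': 6}. Majority class: B.

B


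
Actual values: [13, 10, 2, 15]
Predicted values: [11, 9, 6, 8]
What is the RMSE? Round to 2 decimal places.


MSE = 17.5000. RMSE = sqrt(17.5000) = 4.18.

4.18


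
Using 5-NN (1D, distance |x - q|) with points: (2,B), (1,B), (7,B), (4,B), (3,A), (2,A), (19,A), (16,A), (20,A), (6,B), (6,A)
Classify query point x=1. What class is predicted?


Distances: |2-1|=1, |1-1|=0, |7-1|=6, |4-1|=3, |3-1|=2, |2-1|=1, |19-1|=18, |16-1|=15, |20-1|=19, |6-1|=5, |6-1|=5. 5 nearest: (1,B), (2,A), (2,B), (3,A), (4,B). Counts: {'B': 3, 'A': 2}. Majority class: B.

B


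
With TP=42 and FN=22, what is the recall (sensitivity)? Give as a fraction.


Recall = TP / (TP + FN) = 42 / 64 = 21/32.

21/32


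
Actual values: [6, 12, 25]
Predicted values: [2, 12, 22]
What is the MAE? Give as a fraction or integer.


MAE = (1/3) * (|6-2|=4 + |12-12|=0 + |25-22|=3). Sum = 7. MAE = 7/3.

7/3


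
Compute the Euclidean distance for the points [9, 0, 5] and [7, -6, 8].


d = sqrt(sum of squared differences). (9-7)^2=4, (0--6)^2=36, (5-8)^2=9. Sum = 49.

7


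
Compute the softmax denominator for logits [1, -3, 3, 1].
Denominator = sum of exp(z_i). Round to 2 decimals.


Denom = e^1=2.7183 + e^-3=0.0498 + e^3=20.0855 + e^1=2.7183. Sum = 25.5719, which rounds to 25.57.

25.57


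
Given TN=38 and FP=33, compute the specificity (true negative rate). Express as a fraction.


Specificity = TN / (TN + FP) = 38 / 71 = 38/71.

38/71


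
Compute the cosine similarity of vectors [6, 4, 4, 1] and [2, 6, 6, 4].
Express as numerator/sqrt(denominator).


dot = 64. |a|^2 = 69, |b|^2 = 92. cos = 64/sqrt(6348).

64/sqrt(6348)


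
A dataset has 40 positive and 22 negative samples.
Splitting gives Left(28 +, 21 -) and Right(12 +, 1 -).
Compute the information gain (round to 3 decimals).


H(parent) = 0.9383. H(left) = 0.9852, H(right) = 0.3912. Weighted = (49/62)*0.9852 + (13/62)*0.3912 = 0.8607. IG = 0.9383 - 0.8607 = 0.0776, which rounds to 0.078.

0.078


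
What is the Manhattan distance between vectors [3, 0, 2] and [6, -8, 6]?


d = sum of absolute differences: |3-6|=3 + |0--8|=8 + |2-6|=4 = 15.

15


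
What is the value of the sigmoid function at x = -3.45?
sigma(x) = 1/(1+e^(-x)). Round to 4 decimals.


sigma(-3.45) = 1/(1+e^(3.45)) = 1/(1+31.500392) = 1/32.500392 = 0.0308.

0.0308


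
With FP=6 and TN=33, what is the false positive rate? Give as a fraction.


FPR = FP / (FP + TN) = 6 / 39 = 2/13.

2/13


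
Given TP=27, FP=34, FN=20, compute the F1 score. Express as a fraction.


Precision = 27/61 = 27/61. Recall = 27/47 = 27/47. F1 = 2*P*R/(P+R) = 1/2.

1/2


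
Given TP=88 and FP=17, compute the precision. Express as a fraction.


Precision = TP / (TP + FP) = 88 / 105 = 88/105.

88/105


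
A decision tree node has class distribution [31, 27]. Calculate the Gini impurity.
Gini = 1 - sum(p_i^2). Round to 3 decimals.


Total = 58. Proportions: 31/58, 27/58. sum(p_i^2) = 0.5024. Gini = 1 - 0.5024 = 0.4976, which rounds to 0.498.

0.498


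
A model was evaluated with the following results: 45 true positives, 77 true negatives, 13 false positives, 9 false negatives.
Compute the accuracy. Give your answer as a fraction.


Accuracy = (TP + TN) / (TP + TN + FP + FN) = (45 + 77) / 144 = 61/72.

61/72


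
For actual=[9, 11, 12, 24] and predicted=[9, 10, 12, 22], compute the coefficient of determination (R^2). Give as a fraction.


Mean(y) = 14. SS_res = 5. SS_tot = 138. R^2 = 1 - 5/(138) = 133/138.

133/138


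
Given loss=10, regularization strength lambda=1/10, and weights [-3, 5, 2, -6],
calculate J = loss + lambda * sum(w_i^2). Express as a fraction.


L2 sq norm = sum(w^2) = 74. J = 10 + 1/10 * 74 = 87/5.

87/5


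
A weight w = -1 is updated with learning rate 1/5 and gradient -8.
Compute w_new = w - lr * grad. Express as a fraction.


w_new = -1 - 1/5 * -8 = -1 - -8/5 = 3/5.

3/5


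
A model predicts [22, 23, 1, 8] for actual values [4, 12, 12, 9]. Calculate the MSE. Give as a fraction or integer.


MSE = (1/4) * ((4-22)^2=324 + (12-23)^2=121 + (12-1)^2=121 + (9-8)^2=1). Sum = 567. MSE = 567/4.

567/4


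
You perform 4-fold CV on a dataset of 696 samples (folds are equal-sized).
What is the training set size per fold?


Each validation fold has 696/4 = 174 samples. Training set = 696 - 174 = 522.

522


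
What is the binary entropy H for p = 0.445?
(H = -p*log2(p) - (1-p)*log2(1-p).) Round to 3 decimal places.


H = -0.445*log2(0.445) - 0.555*log2(0.555) = 0.991.

0.991


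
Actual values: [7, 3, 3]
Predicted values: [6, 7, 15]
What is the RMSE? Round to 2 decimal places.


MSE = 53.6667. RMSE = sqrt(53.6667) = 7.33.

7.33


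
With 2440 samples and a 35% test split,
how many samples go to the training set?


Test set = 2440 * 35% = 854. Training set = 2440 - 854 = 1586.

1586


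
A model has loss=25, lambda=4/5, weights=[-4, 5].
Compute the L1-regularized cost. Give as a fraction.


L1 norm = sum(|w|) = 9. J = 25 + 4/5 * 9 = 161/5.

161/5


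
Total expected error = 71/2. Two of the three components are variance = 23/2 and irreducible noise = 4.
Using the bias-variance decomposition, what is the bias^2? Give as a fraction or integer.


Total error = bias^2 + variance + irreducible noise. So bias^2 = 71/2 - 23/2 - 4 = 20.

20


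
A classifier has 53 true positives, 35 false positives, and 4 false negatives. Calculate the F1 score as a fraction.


Precision = 53/88 = 53/88. Recall = 53/57 = 53/57. F1 = 2*P*R/(P+R) = 106/145.

106/145


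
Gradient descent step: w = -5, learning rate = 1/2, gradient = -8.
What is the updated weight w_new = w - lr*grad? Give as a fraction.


w_new = -5 - 1/2 * -8 = -5 - -4 = -1.

-1


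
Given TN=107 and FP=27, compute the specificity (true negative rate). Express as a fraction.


Specificity = TN / (TN + FP) = 107 / 134 = 107/134.

107/134


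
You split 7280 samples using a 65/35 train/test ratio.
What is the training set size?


Test set = 7280 * 35% = 2548. Training set = 7280 - 2548 = 4732.

4732


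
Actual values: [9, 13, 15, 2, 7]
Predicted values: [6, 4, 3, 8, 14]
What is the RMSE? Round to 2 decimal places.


MSE = 63.8000. RMSE = sqrt(63.8000) = 7.99.

7.99


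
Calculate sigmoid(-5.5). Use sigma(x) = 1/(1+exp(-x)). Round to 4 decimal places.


sigma(-5.5) = 1/(1+e^(5.5)) = 1/(1+244.691932) = 1/245.691932 = 0.0041.

0.0041


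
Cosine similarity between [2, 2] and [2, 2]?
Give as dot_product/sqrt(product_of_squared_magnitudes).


dot = 8. |a|^2 = 8, |b|^2 = 8. cos = 8/sqrt(64).

8/sqrt(64)


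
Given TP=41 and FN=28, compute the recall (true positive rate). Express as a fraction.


Recall = TP / (TP + FN) = 41 / 69 = 41/69.

41/69


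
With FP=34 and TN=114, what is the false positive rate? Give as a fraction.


FPR = FP / (FP + TN) = 34 / 148 = 17/74.

17/74


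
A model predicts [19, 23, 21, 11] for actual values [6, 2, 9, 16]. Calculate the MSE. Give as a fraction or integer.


MSE = (1/4) * ((6-19)^2=169 + (2-23)^2=441 + (9-21)^2=144 + (16-11)^2=25). Sum = 779. MSE = 779/4.

779/4


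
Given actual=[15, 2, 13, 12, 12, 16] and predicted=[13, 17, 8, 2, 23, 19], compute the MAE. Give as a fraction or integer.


MAE = (1/6) * (|15-13|=2 + |2-17|=15 + |13-8|=5 + |12-2|=10 + |12-23|=11 + |16-19|=3). Sum = 46. MAE = 23/3.

23/3


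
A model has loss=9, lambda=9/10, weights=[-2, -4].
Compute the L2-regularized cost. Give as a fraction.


L2 sq norm = sum(w^2) = 20. J = 9 + 9/10 * 20 = 27.

27


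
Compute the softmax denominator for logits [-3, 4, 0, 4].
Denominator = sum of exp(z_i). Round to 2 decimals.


Denom = e^-3=0.0498 + e^4=54.5982 + e^0=1.0000 + e^4=54.5982. Sum = 110.2462, which rounds to 110.25.

110.25


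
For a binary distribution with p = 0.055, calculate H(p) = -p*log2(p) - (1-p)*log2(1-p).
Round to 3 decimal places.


H = -0.055*log2(0.055) - 0.945*log2(0.945) = 0.307.

0.307


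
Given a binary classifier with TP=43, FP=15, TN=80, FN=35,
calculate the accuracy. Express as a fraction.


Accuracy = (TP + TN) / (TP + TN + FP + FN) = (43 + 80) / 173 = 123/173.

123/173


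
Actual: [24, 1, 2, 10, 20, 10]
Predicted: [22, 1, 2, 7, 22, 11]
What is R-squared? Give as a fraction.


Mean(y) = 67/6. SS_res = 18. SS_tot = 2597/6. R^2 = 1 - 18/(2597/6) = 2489/2597.

2489/2597


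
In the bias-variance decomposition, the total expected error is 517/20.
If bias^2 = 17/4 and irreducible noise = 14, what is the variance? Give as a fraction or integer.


Total error = bias^2 + variance + irreducible noise. So variance = 517/20 - 17/4 - 14 = 38/5.

38/5


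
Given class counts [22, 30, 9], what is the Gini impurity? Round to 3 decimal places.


Total = 61. Proportions: 22/61, 30/61, 9/61. sum(p_i^2) = 0.3937. Gini = 1 - 0.3937 = 0.6063, which rounds to 0.606.

0.606


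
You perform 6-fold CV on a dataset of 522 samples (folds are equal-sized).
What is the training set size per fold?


Each validation fold has 522/6 = 87 samples. Training set = 522 - 87 = 435.

435


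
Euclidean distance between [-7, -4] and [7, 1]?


d = sqrt(sum of squared differences). (-7-7)^2=196, (-4-1)^2=25. Sum = 221.

sqrt(221)


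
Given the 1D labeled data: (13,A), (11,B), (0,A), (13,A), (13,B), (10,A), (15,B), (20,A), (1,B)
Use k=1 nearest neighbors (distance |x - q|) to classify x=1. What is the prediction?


Distances: |13-1|=12, |11-1|=10, |0-1|=1, |13-1|=12, |13-1|=12, |10-1|=9, |15-1|=14, |20-1|=19, |1-1|=0. 1 nearest: (1,B). Counts: {'B': 1}. Majority class: B.

B


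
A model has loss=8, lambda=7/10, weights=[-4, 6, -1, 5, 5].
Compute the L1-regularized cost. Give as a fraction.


L1 norm = sum(|w|) = 21. J = 8 + 7/10 * 21 = 227/10.

227/10


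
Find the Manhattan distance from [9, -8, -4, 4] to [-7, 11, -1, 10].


d = sum of absolute differences: |9--7|=16 + |-8-11|=19 + |-4--1|=3 + |4-10|=6 = 44.

44


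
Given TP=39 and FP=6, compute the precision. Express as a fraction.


Precision = TP / (TP + FP) = 39 / 45 = 13/15.

13/15


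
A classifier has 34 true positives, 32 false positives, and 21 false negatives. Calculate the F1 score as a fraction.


Precision = 34/66 = 17/33. Recall = 34/55 = 34/55. F1 = 2*P*R/(P+R) = 68/121.

68/121


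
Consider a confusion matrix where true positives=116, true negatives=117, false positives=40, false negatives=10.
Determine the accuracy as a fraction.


Accuracy = (TP + TN) / (TP + TN + FP + FN) = (116 + 117) / 283 = 233/283.

233/283


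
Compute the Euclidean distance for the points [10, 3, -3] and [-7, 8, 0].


d = sqrt(sum of squared differences). (10--7)^2=289, (3-8)^2=25, (-3-0)^2=9. Sum = 323.

sqrt(323)


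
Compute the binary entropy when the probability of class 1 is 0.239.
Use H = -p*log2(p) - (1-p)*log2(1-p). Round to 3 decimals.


H = -0.239*log2(0.239) - 0.761*log2(0.761) = 0.793.

0.793


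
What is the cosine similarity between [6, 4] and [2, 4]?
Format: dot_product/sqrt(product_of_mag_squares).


dot = 28. |a|^2 = 52, |b|^2 = 20. cos = 28/sqrt(1040).

28/sqrt(1040)


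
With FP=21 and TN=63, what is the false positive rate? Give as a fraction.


FPR = FP / (FP + TN) = 21 / 84 = 1/4.

1/4


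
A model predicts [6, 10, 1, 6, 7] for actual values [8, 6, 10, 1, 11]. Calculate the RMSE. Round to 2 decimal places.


MSE = 28.4000. RMSE = sqrt(28.4000) = 5.33.

5.33


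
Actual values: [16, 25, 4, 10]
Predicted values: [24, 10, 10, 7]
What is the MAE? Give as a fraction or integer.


MAE = (1/4) * (|16-24|=8 + |25-10|=15 + |4-10|=6 + |10-7|=3). Sum = 32. MAE = 8.

8


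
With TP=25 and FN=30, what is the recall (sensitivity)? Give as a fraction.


Recall = TP / (TP + FN) = 25 / 55 = 5/11.

5/11


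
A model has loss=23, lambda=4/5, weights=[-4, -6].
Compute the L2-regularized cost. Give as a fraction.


L2 sq norm = sum(w^2) = 52. J = 23 + 4/5 * 52 = 323/5.

323/5


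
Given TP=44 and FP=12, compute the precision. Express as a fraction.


Precision = TP / (TP + FP) = 44 / 56 = 11/14.

11/14


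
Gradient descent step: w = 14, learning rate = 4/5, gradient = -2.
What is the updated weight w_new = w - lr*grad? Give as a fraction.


w_new = 14 - 4/5 * -2 = 14 - -8/5 = 78/5.

78/5


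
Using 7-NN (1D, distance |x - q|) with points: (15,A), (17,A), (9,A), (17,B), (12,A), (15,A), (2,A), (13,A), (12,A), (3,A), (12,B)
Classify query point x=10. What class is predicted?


Distances: |15-10|=5, |17-10|=7, |9-10|=1, |17-10|=7, |12-10|=2, |15-10|=5, |2-10|=8, |13-10|=3, |12-10|=2, |3-10|=7, |12-10|=2. 7 nearest: (9,A), (12,A), (12,A), (12,B), (13,A), (15,A), (15,A). Counts: {'A': 6, 'B': 1}. Majority class: A.

A


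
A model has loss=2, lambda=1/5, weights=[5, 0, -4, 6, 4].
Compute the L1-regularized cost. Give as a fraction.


L1 norm = sum(|w|) = 19. J = 2 + 1/5 * 19 = 29/5.

29/5


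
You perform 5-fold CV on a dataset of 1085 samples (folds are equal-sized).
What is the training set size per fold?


Each validation fold has 1085/5 = 217 samples. Training set = 1085 - 217 = 868.

868


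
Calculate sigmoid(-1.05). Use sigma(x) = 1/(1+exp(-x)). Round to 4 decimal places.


sigma(-1.05) = 1/(1+e^(1.05)) = 1/(1+2.857651) = 1/3.857651 = 0.2592.

0.2592


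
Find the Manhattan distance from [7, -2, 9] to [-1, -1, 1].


d = sum of absolute differences: |7--1|=8 + |-2--1|=1 + |9-1|=8 = 17.

17


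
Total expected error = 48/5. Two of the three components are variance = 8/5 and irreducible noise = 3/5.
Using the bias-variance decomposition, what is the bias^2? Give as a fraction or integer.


Total error = bias^2 + variance + irreducible noise. So bias^2 = 48/5 - 8/5 - 3/5 = 37/5.

37/5


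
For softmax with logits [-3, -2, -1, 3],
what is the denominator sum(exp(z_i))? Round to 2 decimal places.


Denom = e^-3=0.0498 + e^-2=0.1353 + e^-1=0.3679 + e^3=20.0855. Sum = 20.6385, which rounds to 20.64.

20.64


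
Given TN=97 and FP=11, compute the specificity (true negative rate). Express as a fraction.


Specificity = TN / (TN + FP) = 97 / 108 = 97/108.

97/108


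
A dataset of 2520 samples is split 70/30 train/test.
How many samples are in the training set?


Test set = 2520 * 30% = 756. Training set = 2520 - 756 = 1764.

1764


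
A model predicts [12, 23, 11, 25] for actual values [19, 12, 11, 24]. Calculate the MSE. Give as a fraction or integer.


MSE = (1/4) * ((19-12)^2=49 + (12-23)^2=121 + (11-11)^2=0 + (24-25)^2=1). Sum = 171. MSE = 171/4.

171/4


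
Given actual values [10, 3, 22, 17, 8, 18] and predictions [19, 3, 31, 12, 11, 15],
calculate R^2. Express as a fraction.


Mean(y) = 13. SS_res = 205. SS_tot = 256. R^2 = 1 - 205/(256) = 51/256.

51/256


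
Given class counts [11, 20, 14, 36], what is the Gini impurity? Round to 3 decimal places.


Total = 81. Proportions: 11/81, 20/81, 14/81, 36/81. sum(p_i^2) = 0.3068. Gini = 1 - 0.3068 = 0.6932, which rounds to 0.693.

0.693


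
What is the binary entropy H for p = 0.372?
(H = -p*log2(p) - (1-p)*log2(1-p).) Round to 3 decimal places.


H = -0.372*log2(0.372) - 0.628*log2(0.628) = 0.952.

0.952


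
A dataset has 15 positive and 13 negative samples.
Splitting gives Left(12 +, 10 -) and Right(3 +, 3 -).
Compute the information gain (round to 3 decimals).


H(parent) = 0.9963. H(left) = 0.9940, H(right) = 1.0000. Weighted = (22/28)*0.9940 + (6/28)*1.0000 = 0.9953. IG = 0.9963 - 0.9953 = 0.0010, which rounds to 0.001.

0.001


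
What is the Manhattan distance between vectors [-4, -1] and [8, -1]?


d = sum of absolute differences: |-4-8|=12 + |-1--1|=0 = 12.

12


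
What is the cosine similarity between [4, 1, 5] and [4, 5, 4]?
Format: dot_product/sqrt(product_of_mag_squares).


dot = 41. |a|^2 = 42, |b|^2 = 57. cos = 41/sqrt(2394).

41/sqrt(2394)


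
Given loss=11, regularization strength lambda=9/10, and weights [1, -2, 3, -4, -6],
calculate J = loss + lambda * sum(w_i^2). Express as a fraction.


L2 sq norm = sum(w^2) = 66. J = 11 + 9/10 * 66 = 352/5.

352/5


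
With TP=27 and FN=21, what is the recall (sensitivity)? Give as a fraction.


Recall = TP / (TP + FN) = 27 / 48 = 9/16.

9/16


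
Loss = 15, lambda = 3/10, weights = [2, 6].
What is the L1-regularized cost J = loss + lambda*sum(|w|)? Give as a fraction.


L1 norm = sum(|w|) = 8. J = 15 + 3/10 * 8 = 87/5.

87/5


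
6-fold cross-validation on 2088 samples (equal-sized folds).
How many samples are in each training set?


Each validation fold has 2088/6 = 348 samples. Training set = 2088 - 348 = 1740.

1740


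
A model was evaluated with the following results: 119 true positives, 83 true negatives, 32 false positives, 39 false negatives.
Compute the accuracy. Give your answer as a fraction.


Accuracy = (TP + TN) / (TP + TN + FP + FN) = (119 + 83) / 273 = 202/273.

202/273


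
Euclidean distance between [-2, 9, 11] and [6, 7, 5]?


d = sqrt(sum of squared differences). (-2-6)^2=64, (9-7)^2=4, (11-5)^2=36. Sum = 104.

sqrt(104)


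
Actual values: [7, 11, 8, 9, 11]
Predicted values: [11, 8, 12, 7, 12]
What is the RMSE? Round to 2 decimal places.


MSE = 9.2000. RMSE = sqrt(9.2000) = 3.03.

3.03


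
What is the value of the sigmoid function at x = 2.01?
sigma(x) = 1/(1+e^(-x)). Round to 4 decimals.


sigma(2.01) = 1/(1+e^(-2.01)) = 1/(1+0.133989) = 1/1.133989 = 0.8818.

0.8818


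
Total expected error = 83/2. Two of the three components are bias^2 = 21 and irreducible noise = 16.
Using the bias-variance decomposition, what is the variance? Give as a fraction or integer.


Total error = bias^2 + variance + irreducible noise. So variance = 83/2 - 21 - 16 = 9/2.

9/2


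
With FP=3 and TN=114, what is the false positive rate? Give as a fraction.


FPR = FP / (FP + TN) = 3 / 117 = 1/39.

1/39


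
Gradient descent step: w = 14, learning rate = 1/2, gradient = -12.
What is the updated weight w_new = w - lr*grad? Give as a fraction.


w_new = 14 - 1/2 * -12 = 14 - -6 = 20.

20


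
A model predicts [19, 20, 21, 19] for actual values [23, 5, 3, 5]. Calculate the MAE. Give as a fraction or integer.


MAE = (1/4) * (|23-19|=4 + |5-20|=15 + |3-21|=18 + |5-19|=14). Sum = 51. MAE = 51/4.

51/4


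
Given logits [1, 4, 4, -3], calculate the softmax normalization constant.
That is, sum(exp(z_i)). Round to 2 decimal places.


Denom = e^1=2.7183 + e^4=54.5982 + e^4=54.5982 + e^-3=0.0498. Sum = 111.9645, which rounds to 111.96.

111.96


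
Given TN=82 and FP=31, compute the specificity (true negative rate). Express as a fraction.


Specificity = TN / (TN + FP) = 82 / 113 = 82/113.

82/113


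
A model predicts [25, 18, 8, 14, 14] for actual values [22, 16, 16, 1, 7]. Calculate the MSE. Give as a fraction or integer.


MSE = (1/5) * ((22-25)^2=9 + (16-18)^2=4 + (16-8)^2=64 + (1-14)^2=169 + (7-14)^2=49). Sum = 295. MSE = 59.

59


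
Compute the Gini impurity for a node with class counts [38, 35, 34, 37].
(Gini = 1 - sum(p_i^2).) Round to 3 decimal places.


Total = 144. Proportions: 38/144, 35/144, 34/144, 37/144. sum(p_i^2) = 0.2505. Gini = 1 - 0.2505 = 0.7495, which rounds to 0.750.

0.750


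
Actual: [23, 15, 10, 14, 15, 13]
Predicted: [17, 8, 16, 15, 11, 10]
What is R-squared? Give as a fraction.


Mean(y) = 15. SS_res = 147. SS_tot = 94. R^2 = 1 - 147/(94) = -53/94.

-53/94


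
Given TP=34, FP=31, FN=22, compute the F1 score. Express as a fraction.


Precision = 34/65 = 34/65. Recall = 34/56 = 17/28. F1 = 2*P*R/(P+R) = 68/121.

68/121


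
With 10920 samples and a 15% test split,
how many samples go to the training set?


Test set = 10920 * 15% = 1638. Training set = 10920 - 1638 = 9282.

9282


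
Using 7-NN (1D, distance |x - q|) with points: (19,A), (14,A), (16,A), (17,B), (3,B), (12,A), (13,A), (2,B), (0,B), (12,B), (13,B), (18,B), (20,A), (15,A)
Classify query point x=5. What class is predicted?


Distances: |19-5|=14, |14-5|=9, |16-5|=11, |17-5|=12, |3-5|=2, |12-5|=7, |13-5|=8, |2-5|=3, |0-5|=5, |12-5|=7, |13-5|=8, |18-5|=13, |20-5|=15, |15-5|=10. 7 nearest: (3,B), (2,B), (0,B), (12,A), (12,B), (13,A), (13,B). Counts: {'B': 5, 'A': 2}. Majority class: B.

B


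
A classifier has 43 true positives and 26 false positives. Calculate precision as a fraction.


Precision = TP / (TP + FP) = 43 / 69 = 43/69.

43/69


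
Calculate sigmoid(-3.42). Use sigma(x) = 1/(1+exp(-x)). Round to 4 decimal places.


sigma(-3.42) = 1/(1+e^(3.42)) = 1/(1+30.569415) = 1/31.569415 = 0.0317.

0.0317


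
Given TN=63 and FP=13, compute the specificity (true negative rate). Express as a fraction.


Specificity = TN / (TN + FP) = 63 / 76 = 63/76.

63/76


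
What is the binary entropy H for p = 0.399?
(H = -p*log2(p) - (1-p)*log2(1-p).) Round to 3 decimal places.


H = -0.399*log2(0.399) - 0.601*log2(0.601) = 0.970.

0.970


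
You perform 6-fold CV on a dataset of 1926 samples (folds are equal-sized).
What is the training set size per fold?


Each validation fold has 1926/6 = 321 samples. Training set = 1926 - 321 = 1605.

1605


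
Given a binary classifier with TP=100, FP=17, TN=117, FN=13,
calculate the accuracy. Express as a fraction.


Accuracy = (TP + TN) / (TP + TN + FP + FN) = (100 + 117) / 247 = 217/247.

217/247


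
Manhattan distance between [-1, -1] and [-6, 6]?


d = sum of absolute differences: |-1--6|=5 + |-1-6|=7 = 12.

12


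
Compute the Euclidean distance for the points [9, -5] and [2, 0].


d = sqrt(sum of squared differences). (9-2)^2=49, (-5-0)^2=25. Sum = 74.

sqrt(74)


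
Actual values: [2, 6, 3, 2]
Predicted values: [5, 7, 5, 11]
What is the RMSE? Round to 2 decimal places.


MSE = 23.7500. RMSE = sqrt(23.7500) = 4.87.

4.87


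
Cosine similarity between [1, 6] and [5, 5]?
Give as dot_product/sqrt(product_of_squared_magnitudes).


dot = 35. |a|^2 = 37, |b|^2 = 50. cos = 35/sqrt(1850).

35/sqrt(1850)


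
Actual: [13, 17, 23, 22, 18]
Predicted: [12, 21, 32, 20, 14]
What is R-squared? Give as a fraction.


Mean(y) = 93/5. SS_res = 118. SS_tot = 326/5. R^2 = 1 - 118/(326/5) = -132/163.

-132/163


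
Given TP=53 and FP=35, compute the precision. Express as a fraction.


Precision = TP / (TP + FP) = 53 / 88 = 53/88.

53/88


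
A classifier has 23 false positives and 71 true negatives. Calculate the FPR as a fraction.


FPR = FP / (FP + TN) = 23 / 94 = 23/94.

23/94


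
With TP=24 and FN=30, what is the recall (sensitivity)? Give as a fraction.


Recall = TP / (TP + FN) = 24 / 54 = 4/9.

4/9


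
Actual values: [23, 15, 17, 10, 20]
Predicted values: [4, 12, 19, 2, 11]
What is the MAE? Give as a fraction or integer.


MAE = (1/5) * (|23-4|=19 + |15-12|=3 + |17-19|=2 + |10-2|=8 + |20-11|=9). Sum = 41. MAE = 41/5.

41/5


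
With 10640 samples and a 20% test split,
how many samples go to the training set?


Test set = 10640 * 20% = 2128. Training set = 10640 - 2128 = 8512.

8512


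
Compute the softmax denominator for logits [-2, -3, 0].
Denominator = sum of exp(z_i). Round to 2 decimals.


Denom = e^-2=0.1353 + e^-3=0.0498 + e^0=1.0000. Sum = 1.1851, which rounds to 1.19.

1.19


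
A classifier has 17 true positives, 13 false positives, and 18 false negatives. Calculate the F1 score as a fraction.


Precision = 17/30 = 17/30. Recall = 17/35 = 17/35. F1 = 2*P*R/(P+R) = 34/65.

34/65


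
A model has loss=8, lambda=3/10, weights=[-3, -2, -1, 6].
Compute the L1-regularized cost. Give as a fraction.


L1 norm = sum(|w|) = 12. J = 8 + 3/10 * 12 = 58/5.

58/5


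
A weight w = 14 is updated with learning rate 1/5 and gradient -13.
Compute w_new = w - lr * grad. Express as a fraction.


w_new = 14 - 1/5 * -13 = 14 - -13/5 = 83/5.

83/5


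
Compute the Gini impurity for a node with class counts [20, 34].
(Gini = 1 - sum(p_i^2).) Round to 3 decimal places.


Total = 54. Proportions: 20/54, 34/54. sum(p_i^2) = 0.5336. Gini = 1 - 0.5336 = 0.4664, which rounds to 0.466.

0.466


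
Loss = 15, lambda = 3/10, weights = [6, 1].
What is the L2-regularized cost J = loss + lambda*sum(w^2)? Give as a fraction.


L2 sq norm = sum(w^2) = 37. J = 15 + 3/10 * 37 = 261/10.

261/10


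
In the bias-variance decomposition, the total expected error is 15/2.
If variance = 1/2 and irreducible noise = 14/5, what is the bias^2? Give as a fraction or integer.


Total error = bias^2 + variance + irreducible noise. So bias^2 = 15/2 - 1/2 - 14/5 = 21/5.

21/5


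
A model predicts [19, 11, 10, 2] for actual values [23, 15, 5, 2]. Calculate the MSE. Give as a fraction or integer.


MSE = (1/4) * ((23-19)^2=16 + (15-11)^2=16 + (5-10)^2=25 + (2-2)^2=0). Sum = 57. MSE = 57/4.

57/4


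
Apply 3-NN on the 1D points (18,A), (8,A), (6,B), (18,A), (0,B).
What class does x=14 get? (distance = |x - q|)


Distances: |18-14|=4, |8-14|=6, |6-14|=8, |18-14|=4, |0-14|=14. 3 nearest: (18,A), (18,A), (8,A). Counts: {'A': 3}. Majority class: A.

A


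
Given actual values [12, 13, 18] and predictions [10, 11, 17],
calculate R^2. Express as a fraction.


Mean(y) = 43/3. SS_res = 9. SS_tot = 62/3. R^2 = 1 - 9/(62/3) = 35/62.

35/62


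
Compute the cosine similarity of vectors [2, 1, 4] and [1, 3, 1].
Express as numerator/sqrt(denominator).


dot = 9. |a|^2 = 21, |b|^2 = 11. cos = 9/sqrt(231).

9/sqrt(231)


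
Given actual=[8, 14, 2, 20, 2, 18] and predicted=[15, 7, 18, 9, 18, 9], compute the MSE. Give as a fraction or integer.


MSE = (1/6) * ((8-15)^2=49 + (14-7)^2=49 + (2-18)^2=256 + (20-9)^2=121 + (2-18)^2=256 + (18-9)^2=81). Sum = 812. MSE = 406/3.

406/3


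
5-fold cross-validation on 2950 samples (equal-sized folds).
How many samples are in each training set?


Each validation fold has 2950/5 = 590 samples. Training set = 2950 - 590 = 2360.

2360


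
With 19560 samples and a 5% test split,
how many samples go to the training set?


Test set = 19560 * 5% = 978. Training set = 19560 - 978 = 18582.

18582


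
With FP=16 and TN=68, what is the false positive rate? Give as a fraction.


FPR = FP / (FP + TN) = 16 / 84 = 4/21.

4/21


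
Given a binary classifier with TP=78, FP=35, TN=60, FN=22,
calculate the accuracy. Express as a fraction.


Accuracy = (TP + TN) / (TP + TN + FP + FN) = (78 + 60) / 195 = 46/65.

46/65


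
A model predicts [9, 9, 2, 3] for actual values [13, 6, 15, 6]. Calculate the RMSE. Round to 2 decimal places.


MSE = 50.7500. RMSE = sqrt(50.7500) = 7.12.

7.12


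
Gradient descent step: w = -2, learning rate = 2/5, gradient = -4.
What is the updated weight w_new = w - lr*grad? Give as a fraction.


w_new = -2 - 2/5 * -4 = -2 - -8/5 = -2/5.

-2/5


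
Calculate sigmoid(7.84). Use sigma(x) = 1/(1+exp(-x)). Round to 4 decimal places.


sigma(7.84) = 1/(1+e^(-7.84)) = 1/(1+0.000394) = 1/1.000394 = 0.9996.

0.9996


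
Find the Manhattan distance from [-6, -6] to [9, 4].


d = sum of absolute differences: |-6-9|=15 + |-6-4|=10 = 25.

25


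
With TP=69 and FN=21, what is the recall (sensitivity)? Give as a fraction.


Recall = TP / (TP + FN) = 69 / 90 = 23/30.

23/30


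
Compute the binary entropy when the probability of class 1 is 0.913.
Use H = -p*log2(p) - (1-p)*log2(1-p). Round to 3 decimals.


H = -0.913*log2(0.913) - 0.087*log2(0.087) = 0.426.

0.426


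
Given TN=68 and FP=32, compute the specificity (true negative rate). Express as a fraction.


Specificity = TN / (TN + FP) = 68 / 100 = 17/25.

17/25


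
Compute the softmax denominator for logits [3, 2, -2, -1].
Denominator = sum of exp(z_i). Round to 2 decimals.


Denom = e^3=20.0855 + e^2=7.3891 + e^-2=0.1353 + e^-1=0.3679. Sum = 27.9778, which rounds to 27.98.

27.98


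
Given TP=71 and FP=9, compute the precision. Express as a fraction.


Precision = TP / (TP + FP) = 71 / 80 = 71/80.

71/80


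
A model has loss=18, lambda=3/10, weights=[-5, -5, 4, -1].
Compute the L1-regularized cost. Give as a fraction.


L1 norm = sum(|w|) = 15. J = 18 + 3/10 * 15 = 45/2.

45/2


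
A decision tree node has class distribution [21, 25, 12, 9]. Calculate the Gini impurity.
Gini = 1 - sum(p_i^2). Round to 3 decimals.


Total = 67. Proportions: 21/67, 25/67, 12/67, 9/67. sum(p_i^2) = 0.2876. Gini = 1 - 0.2876 = 0.7124, which rounds to 0.712.

0.712


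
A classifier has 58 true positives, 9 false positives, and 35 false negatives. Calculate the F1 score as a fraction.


Precision = 58/67 = 58/67. Recall = 58/93 = 58/93. F1 = 2*P*R/(P+R) = 29/40.

29/40


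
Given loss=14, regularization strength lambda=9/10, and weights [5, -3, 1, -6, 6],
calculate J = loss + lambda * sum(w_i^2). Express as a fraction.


L2 sq norm = sum(w^2) = 107. J = 14 + 9/10 * 107 = 1103/10.

1103/10


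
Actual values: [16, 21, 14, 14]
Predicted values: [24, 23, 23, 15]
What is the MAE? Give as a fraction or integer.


MAE = (1/4) * (|16-24|=8 + |21-23|=2 + |14-23|=9 + |14-15|=1). Sum = 20. MAE = 5.

5


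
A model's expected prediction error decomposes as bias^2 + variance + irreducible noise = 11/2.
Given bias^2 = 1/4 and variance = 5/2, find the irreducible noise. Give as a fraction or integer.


Total error = bias^2 + variance + irreducible noise. So irreducible noise = 11/2 - 1/4 - 5/2 = 11/4.

11/4


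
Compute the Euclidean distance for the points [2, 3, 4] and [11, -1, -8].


d = sqrt(sum of squared differences). (2-11)^2=81, (3--1)^2=16, (4--8)^2=144. Sum = 241.

sqrt(241)


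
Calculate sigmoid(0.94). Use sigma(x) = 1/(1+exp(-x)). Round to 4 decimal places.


sigma(0.94) = 1/(1+e^(-0.94)) = 1/(1+0.390628) = 1/1.390628 = 0.7191.

0.7191


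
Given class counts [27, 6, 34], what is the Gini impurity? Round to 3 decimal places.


Total = 67. Proportions: 27/67, 6/67, 34/67. sum(p_i^2) = 0.4279. Gini = 1 - 0.4279 = 0.5721, which rounds to 0.572.

0.572


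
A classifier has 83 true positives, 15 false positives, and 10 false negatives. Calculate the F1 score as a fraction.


Precision = 83/98 = 83/98. Recall = 83/93 = 83/93. F1 = 2*P*R/(P+R) = 166/191.

166/191


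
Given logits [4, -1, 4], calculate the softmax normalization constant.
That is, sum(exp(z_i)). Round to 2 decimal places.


Denom = e^4=54.5982 + e^-1=0.3679 + e^4=54.5982. Sum = 109.5643, which rounds to 109.56.

109.56


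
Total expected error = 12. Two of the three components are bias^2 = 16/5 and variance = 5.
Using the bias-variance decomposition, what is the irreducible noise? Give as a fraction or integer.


Total error = bias^2 + variance + irreducible noise. So irreducible noise = 12 - 16/5 - 5 = 19/5.

19/5


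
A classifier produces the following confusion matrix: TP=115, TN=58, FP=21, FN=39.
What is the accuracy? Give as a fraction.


Accuracy = (TP + TN) / (TP + TN + FP + FN) = (115 + 58) / 233 = 173/233.

173/233


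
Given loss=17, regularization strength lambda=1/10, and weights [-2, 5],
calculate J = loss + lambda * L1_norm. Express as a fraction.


L1 norm = sum(|w|) = 7. J = 17 + 1/10 * 7 = 177/10.

177/10


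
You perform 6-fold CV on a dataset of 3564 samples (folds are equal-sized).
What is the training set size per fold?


Each validation fold has 3564/6 = 594 samples. Training set = 3564 - 594 = 2970.

2970


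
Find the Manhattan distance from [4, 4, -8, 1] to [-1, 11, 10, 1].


d = sum of absolute differences: |4--1|=5 + |4-11|=7 + |-8-10|=18 + |1-1|=0 = 30.

30


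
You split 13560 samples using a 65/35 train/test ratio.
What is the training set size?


Test set = 13560 * 35% = 4746. Training set = 13560 - 4746 = 8814.

8814


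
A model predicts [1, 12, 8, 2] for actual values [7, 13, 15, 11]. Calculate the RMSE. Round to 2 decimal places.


MSE = 41.7500. RMSE = sqrt(41.7500) = 6.46.

6.46


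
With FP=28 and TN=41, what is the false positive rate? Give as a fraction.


FPR = FP / (FP + TN) = 28 / 69 = 28/69.

28/69


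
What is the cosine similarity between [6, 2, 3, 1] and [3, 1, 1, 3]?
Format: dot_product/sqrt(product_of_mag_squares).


dot = 26. |a|^2 = 50, |b|^2 = 20. cos = 26/sqrt(1000).

26/sqrt(1000)


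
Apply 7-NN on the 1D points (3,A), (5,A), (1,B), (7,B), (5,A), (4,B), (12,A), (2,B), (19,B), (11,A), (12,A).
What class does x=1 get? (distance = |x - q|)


Distances: |3-1|=2, |5-1|=4, |1-1|=0, |7-1|=6, |5-1|=4, |4-1|=3, |12-1|=11, |2-1|=1, |19-1|=18, |11-1|=10, |12-1|=11. 7 nearest: (1,B), (2,B), (3,A), (4,B), (5,A), (5,A), (7,B). Counts: {'B': 4, 'A': 3}. Majority class: B.

B


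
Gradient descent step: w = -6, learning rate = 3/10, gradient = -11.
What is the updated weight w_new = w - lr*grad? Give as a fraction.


w_new = -6 - 3/10 * -11 = -6 - -33/10 = -27/10.

-27/10


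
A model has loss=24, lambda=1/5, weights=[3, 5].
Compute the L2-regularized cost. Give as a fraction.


L2 sq norm = sum(w^2) = 34. J = 24 + 1/5 * 34 = 154/5.

154/5


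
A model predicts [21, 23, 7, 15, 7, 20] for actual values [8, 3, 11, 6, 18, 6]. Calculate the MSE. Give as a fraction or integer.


MSE = (1/6) * ((8-21)^2=169 + (3-23)^2=400 + (11-7)^2=16 + (6-15)^2=81 + (18-7)^2=121 + (6-20)^2=196). Sum = 983. MSE = 983/6.

983/6


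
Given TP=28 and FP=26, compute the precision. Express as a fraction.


Precision = TP / (TP + FP) = 28 / 54 = 14/27.

14/27


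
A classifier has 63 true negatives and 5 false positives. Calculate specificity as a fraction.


Specificity = TN / (TN + FP) = 63 / 68 = 63/68.

63/68


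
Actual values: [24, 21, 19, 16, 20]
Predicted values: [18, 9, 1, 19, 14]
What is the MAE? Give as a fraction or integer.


MAE = (1/5) * (|24-18|=6 + |21-9|=12 + |19-1|=18 + |16-19|=3 + |20-14|=6). Sum = 45. MAE = 9.

9
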